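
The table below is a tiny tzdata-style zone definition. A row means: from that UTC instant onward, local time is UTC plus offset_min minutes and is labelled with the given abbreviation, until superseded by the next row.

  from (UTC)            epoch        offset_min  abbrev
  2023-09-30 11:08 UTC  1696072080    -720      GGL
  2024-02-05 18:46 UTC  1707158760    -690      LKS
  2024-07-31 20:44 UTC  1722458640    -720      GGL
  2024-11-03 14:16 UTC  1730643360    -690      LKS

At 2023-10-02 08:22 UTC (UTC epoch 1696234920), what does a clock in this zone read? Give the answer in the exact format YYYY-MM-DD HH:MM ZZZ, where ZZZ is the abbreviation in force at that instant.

Query: 2023-10-02 08:22 UTC
Rule 1/4 (GGL, -12:00): 2023-09-30 11:08 UTC ≤ query < 2024-02-05 18:46 UTC
8·60 + 22 - 720 = -218 min
-218 = -1·1440 + 1222; 1222 = 20·60 + 22 → 20:22, 2023-10-02 - 1 day = 2023-10-01
→ 2023-10-01 20:22 GGL

2023-10-01 20:22 GGL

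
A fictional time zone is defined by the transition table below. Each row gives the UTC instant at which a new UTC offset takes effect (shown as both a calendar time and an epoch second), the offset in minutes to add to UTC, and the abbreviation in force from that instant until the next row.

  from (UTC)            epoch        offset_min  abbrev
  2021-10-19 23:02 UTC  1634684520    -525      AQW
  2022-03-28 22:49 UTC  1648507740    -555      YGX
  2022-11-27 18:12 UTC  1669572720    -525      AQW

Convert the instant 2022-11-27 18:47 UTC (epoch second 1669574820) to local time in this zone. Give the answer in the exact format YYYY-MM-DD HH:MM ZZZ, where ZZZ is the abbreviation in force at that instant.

Query: 2022-11-27 18:47 UTC
Rule 3/3 (AQW, -08:45): 2022-11-27 18:12 UTC ≤ query < +∞
18·60 + 47 - 525 = 602 min
602 = 0·1440 + 602; 602 = 10·60 + 2 → 10:02, same day
→ 2022-11-27 10:02 AQW

2022-11-27 10:02 AQW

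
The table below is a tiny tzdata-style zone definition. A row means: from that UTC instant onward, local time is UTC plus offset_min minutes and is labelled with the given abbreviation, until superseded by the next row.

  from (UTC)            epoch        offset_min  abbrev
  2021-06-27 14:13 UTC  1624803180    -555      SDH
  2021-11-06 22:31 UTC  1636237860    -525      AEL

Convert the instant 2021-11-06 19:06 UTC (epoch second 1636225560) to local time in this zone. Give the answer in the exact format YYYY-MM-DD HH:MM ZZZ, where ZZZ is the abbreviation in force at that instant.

2021-11-06 09:51 SDH

Query: 2021-11-06 19:06 UTC
Rule 1/2 (SDH, -09:15): 2021-06-27 14:13 UTC ≤ query < 2021-11-06 22:31 UTC
19·60 + 6 - 555 = 591 min
591 = 0·1440 + 591; 591 = 9·60 + 51 → 09:51, same day
→ 2021-11-06 09:51 SDH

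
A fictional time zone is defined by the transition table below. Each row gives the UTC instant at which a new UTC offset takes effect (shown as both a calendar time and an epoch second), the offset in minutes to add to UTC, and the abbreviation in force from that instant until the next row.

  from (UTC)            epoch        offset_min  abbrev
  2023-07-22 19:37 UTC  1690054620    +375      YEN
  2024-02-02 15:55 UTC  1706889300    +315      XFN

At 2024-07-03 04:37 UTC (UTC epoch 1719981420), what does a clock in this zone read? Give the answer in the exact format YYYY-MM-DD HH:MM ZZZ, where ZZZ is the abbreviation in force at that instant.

2024-07-03 09:52 XFN

Query: 2024-07-03 04:37 UTC
Rule 2/2 (XFN, +05:15): 2024-02-02 15:55 UTC ≤ query < +∞
4·60 + 37 + 315 = 592 min
592 = 0·1440 + 592; 592 = 9·60 + 52 → 09:52, same day
→ 2024-07-03 09:52 XFN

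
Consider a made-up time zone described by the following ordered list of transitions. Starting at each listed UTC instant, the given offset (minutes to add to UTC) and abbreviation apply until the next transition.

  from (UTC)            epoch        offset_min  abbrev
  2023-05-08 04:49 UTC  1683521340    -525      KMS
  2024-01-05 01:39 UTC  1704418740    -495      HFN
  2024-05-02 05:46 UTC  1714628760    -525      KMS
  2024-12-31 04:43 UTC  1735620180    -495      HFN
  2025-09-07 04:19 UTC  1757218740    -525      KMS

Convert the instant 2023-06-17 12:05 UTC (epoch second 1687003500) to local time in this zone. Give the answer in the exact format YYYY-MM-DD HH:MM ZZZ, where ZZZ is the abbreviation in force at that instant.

Query: 2023-06-17 12:05 UTC
Rule 1/5 (KMS, -08:45): 2023-05-08 04:49 UTC ≤ query < 2024-01-05 01:39 UTC
12·60 + 5 - 525 = 200 min
200 = 0·1440 + 200; 200 = 3·60 + 20 → 03:20, same day
→ 2023-06-17 03:20 KMS

2023-06-17 03:20 KMS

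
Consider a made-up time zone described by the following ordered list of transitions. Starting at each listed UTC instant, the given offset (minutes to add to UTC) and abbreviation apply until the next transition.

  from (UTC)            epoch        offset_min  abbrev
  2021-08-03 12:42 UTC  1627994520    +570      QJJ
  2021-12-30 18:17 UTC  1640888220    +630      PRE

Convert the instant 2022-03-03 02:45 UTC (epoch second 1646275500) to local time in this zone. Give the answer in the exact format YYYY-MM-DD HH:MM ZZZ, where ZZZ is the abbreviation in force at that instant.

Query: 2022-03-03 02:45 UTC
Rule 2/2 (PRE, +10:30): 2021-12-30 18:17 UTC ≤ query < +∞
2·60 + 45 + 630 = 795 min
795 = 0·1440 + 795; 795 = 13·60 + 15 → 13:15, same day
→ 2022-03-03 13:15 PRE

2022-03-03 13:15 PRE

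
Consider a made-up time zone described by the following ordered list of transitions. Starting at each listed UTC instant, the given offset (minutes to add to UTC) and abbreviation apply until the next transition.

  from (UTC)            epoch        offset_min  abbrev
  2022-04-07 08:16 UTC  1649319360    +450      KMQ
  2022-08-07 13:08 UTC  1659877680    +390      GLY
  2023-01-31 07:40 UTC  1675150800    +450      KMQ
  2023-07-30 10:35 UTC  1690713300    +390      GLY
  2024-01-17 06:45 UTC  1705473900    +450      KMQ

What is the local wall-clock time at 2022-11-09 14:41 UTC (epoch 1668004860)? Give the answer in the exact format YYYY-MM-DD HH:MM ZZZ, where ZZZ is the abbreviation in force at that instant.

2022-11-09 21:11 GLY

Query: 2022-11-09 14:41 UTC
Rule 2/5 (GLY, +06:30): 2022-08-07 13:08 UTC ≤ query < 2023-01-31 07:40 UTC
14·60 + 41 + 390 = 1271 min
1271 = 0·1440 + 1271; 1271 = 21·60 + 11 → 21:11, same day
→ 2022-11-09 21:11 GLY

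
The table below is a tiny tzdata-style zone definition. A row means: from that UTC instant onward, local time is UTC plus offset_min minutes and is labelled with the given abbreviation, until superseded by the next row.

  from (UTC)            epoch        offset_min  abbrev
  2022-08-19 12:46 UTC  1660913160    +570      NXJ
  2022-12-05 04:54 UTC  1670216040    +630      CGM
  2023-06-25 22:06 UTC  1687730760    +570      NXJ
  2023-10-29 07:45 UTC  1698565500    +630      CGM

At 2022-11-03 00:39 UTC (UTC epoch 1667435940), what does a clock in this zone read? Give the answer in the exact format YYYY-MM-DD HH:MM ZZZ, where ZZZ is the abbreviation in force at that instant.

Query: 2022-11-03 00:39 UTC
Rule 1/4 (NXJ, +09:30): 2022-08-19 12:46 UTC ≤ query < 2022-12-05 04:54 UTC
0·60 + 39 + 570 = 609 min
609 = 0·1440 + 609; 609 = 10·60 + 9 → 10:09, same day
→ 2022-11-03 10:09 NXJ

2022-11-03 10:09 NXJ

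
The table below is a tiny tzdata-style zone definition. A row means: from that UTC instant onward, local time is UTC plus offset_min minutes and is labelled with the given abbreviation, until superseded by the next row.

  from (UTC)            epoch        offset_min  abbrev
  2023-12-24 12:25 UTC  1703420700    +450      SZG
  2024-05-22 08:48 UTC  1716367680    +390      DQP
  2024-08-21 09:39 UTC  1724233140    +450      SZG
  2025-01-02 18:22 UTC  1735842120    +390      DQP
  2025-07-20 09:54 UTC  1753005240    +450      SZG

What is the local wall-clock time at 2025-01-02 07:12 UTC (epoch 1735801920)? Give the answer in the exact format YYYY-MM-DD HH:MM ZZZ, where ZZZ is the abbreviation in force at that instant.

2025-01-02 14:42 SZG

Query: 2025-01-02 07:12 UTC
Rule 3/5 (SZG, +07:30): 2024-08-21 09:39 UTC ≤ query < 2025-01-02 18:22 UTC
7·60 + 12 + 450 = 882 min
882 = 0·1440 + 882; 882 = 14·60 + 42 → 14:42, same day
→ 2025-01-02 14:42 SZG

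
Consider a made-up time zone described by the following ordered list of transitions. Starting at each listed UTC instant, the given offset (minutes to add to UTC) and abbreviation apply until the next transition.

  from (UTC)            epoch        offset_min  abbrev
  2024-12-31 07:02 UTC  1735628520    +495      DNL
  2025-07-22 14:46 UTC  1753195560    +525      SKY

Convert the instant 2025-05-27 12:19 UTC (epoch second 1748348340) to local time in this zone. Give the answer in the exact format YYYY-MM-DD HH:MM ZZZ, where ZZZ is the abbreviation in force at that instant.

2025-05-27 20:34 DNL

Query: 2025-05-27 12:19 UTC
Rule 1/2 (DNL, +08:15): 2024-12-31 07:02 UTC ≤ query < 2025-07-22 14:46 UTC
12·60 + 19 + 495 = 1234 min
1234 = 0·1440 + 1234; 1234 = 20·60 + 34 → 20:34, same day
→ 2025-05-27 20:34 DNL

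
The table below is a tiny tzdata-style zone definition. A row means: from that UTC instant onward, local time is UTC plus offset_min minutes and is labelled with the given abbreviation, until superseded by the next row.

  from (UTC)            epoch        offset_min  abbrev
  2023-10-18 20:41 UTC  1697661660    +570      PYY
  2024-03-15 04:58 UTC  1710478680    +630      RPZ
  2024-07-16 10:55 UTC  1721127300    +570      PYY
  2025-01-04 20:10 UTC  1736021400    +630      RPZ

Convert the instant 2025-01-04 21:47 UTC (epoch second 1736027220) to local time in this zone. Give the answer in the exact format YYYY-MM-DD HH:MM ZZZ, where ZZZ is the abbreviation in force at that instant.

2025-01-05 08:17 RPZ

Query: 2025-01-04 21:47 UTC
Rule 4/4 (RPZ, +10:30): 2025-01-04 20:10 UTC ≤ query < +∞
21·60 + 47 + 630 = 1937 min
1937 = 1·1440 + 497; 497 = 8·60 + 17 → 08:17, 2025-01-04 + 1 day = 2025-01-05
→ 2025-01-05 08:17 RPZ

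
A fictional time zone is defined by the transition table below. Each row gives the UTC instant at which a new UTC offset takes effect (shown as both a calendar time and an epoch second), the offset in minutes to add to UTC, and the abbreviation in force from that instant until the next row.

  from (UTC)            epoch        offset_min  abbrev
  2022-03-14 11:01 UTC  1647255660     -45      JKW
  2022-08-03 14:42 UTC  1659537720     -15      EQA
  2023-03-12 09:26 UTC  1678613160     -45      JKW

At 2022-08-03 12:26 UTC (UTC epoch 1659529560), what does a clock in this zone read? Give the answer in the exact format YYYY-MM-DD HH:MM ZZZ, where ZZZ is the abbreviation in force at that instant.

2022-08-03 11:41 JKW

Query: 2022-08-03 12:26 UTC
Rule 1/3 (JKW, -00:45): 2022-03-14 11:01 UTC ≤ query < 2022-08-03 14:42 UTC
12·60 + 26 - 45 = 701 min
701 = 0·1440 + 701; 701 = 11·60 + 41 → 11:41, same day
→ 2022-08-03 11:41 JKW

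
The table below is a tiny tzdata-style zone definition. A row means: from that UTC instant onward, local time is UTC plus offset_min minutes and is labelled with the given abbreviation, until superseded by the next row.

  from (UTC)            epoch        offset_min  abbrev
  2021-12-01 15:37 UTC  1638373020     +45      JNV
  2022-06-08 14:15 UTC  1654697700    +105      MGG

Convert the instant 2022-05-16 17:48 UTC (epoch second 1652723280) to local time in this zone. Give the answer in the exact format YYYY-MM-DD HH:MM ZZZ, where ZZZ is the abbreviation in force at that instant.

Query: 2022-05-16 17:48 UTC
Rule 1/2 (JNV, +00:45): 2021-12-01 15:37 UTC ≤ query < 2022-06-08 14:15 UTC
17·60 + 48 + 45 = 1113 min
1113 = 0·1440 + 1113; 1113 = 18·60 + 33 → 18:33, same day
→ 2022-05-16 18:33 JNV

2022-05-16 18:33 JNV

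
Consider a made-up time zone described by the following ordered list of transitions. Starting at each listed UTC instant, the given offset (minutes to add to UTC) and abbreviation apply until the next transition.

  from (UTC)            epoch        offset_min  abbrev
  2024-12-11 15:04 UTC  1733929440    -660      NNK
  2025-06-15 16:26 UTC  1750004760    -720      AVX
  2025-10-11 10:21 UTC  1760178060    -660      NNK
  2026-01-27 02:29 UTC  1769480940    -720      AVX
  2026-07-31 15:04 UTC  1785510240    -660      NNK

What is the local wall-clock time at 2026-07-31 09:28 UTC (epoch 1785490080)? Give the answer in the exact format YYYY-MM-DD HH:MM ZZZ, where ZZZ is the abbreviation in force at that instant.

Query: 2026-07-31 09:28 UTC
Rule 4/5 (AVX, -12:00): 2026-01-27 02:29 UTC ≤ query < 2026-07-31 15:04 UTC
9·60 + 28 - 720 = -152 min
-152 = -1·1440 + 1288; 1288 = 21·60 + 28 → 21:28, 2026-07-31 - 1 day = 2026-07-30
→ 2026-07-30 21:28 AVX

2026-07-30 21:28 AVX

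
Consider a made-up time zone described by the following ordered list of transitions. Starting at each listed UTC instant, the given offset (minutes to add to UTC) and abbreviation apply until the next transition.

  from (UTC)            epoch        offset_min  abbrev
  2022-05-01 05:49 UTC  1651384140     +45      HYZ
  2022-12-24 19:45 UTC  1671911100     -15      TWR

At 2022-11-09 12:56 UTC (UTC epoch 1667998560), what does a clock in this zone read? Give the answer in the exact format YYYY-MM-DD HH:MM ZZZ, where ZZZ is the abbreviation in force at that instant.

Query: 2022-11-09 12:56 UTC
Rule 1/2 (HYZ, +00:45): 2022-05-01 05:49 UTC ≤ query < 2022-12-24 19:45 UTC
12·60 + 56 + 45 = 821 min
821 = 0·1440 + 821; 821 = 13·60 + 41 → 13:41, same day
→ 2022-11-09 13:41 HYZ

2022-11-09 13:41 HYZ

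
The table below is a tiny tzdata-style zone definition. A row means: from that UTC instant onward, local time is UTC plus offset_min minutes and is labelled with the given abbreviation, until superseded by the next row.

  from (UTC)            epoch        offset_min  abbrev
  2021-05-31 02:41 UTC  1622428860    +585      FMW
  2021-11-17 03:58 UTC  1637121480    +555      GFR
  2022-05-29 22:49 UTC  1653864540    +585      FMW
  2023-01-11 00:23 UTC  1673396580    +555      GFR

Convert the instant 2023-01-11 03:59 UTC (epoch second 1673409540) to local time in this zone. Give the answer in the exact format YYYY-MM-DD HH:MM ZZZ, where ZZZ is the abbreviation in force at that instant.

2023-01-11 13:14 GFR

Query: 2023-01-11 03:59 UTC
Rule 4/4 (GFR, +09:15): 2023-01-11 00:23 UTC ≤ query < +∞
3·60 + 59 + 555 = 794 min
794 = 0·1440 + 794; 794 = 13·60 + 14 → 13:14, same day
→ 2023-01-11 13:14 GFR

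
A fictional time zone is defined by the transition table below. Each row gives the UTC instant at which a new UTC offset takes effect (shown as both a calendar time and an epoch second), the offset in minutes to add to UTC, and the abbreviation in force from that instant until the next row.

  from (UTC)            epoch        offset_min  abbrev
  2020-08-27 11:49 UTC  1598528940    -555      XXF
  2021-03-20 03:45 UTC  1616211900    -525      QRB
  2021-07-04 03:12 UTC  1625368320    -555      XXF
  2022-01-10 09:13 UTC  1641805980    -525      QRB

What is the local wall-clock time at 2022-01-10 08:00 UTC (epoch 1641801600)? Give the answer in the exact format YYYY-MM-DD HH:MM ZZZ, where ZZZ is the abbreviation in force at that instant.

2022-01-09 22:45 XXF

Query: 2022-01-10 08:00 UTC
Rule 3/4 (XXF, -09:15): 2021-07-04 03:12 UTC ≤ query < 2022-01-10 09:13 UTC
8·60 + 0 - 555 = -75 min
-75 = -1·1440 + 1365; 1365 = 22·60 + 45 → 22:45, 2022-01-10 - 1 day = 2022-01-09
→ 2022-01-09 22:45 XXF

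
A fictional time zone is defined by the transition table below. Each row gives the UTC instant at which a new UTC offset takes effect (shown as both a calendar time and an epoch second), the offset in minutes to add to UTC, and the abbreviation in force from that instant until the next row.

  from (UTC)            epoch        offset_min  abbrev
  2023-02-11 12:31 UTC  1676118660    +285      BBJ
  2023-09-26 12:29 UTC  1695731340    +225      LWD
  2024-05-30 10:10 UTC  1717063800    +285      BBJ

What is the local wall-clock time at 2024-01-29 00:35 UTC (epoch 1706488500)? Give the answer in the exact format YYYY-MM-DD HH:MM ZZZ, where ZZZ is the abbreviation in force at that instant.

2024-01-29 04:20 LWD

Query: 2024-01-29 00:35 UTC
Rule 2/3 (LWD, +03:45): 2023-09-26 12:29 UTC ≤ query < 2024-05-30 10:10 UTC
0·60 + 35 + 225 = 260 min
260 = 0·1440 + 260; 260 = 4·60 + 20 → 04:20, same day
→ 2024-01-29 04:20 LWD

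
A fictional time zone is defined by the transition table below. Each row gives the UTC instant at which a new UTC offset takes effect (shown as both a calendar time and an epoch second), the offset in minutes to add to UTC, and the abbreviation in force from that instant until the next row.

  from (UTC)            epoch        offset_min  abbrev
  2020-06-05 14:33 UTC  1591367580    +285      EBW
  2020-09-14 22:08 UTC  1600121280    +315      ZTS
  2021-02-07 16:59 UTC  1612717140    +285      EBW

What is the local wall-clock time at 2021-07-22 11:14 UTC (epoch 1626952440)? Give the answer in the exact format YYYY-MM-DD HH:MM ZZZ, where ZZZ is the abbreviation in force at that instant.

2021-07-22 15:59 EBW

Query: 2021-07-22 11:14 UTC
Rule 3/3 (EBW, +04:45): 2021-02-07 16:59 UTC ≤ query < +∞
11·60 + 14 + 285 = 959 min
959 = 0·1440 + 959; 959 = 15·60 + 59 → 15:59, same day
→ 2021-07-22 15:59 EBW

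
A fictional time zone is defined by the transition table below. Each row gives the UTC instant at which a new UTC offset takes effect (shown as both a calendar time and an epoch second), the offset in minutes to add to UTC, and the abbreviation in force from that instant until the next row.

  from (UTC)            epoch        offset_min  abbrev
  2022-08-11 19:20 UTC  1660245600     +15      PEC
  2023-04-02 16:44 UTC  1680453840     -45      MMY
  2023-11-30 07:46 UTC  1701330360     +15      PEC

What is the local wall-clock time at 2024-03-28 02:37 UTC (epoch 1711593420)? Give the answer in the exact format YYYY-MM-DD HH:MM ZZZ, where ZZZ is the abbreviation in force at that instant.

Query: 2024-03-28 02:37 UTC
Rule 3/3 (PEC, +00:15): 2023-11-30 07:46 UTC ≤ query < +∞
2·60 + 37 + 15 = 172 min
172 = 0·1440 + 172; 172 = 2·60 + 52 → 02:52, same day
→ 2024-03-28 02:52 PEC

2024-03-28 02:52 PEC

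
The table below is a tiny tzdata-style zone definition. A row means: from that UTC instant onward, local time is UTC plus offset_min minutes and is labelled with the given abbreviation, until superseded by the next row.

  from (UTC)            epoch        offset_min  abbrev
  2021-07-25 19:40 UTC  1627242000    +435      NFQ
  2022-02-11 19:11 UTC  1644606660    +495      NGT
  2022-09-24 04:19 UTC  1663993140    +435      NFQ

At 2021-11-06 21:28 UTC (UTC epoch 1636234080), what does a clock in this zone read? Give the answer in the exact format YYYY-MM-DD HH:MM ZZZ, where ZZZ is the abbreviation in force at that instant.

Query: 2021-11-06 21:28 UTC
Rule 1/3 (NFQ, +07:15): 2021-07-25 19:40 UTC ≤ query < 2022-02-11 19:11 UTC
21·60 + 28 + 435 = 1723 min
1723 = 1·1440 + 283; 283 = 4·60 + 43 → 04:43, 2021-11-06 + 1 day = 2021-11-07
→ 2021-11-07 04:43 NFQ

2021-11-07 04:43 NFQ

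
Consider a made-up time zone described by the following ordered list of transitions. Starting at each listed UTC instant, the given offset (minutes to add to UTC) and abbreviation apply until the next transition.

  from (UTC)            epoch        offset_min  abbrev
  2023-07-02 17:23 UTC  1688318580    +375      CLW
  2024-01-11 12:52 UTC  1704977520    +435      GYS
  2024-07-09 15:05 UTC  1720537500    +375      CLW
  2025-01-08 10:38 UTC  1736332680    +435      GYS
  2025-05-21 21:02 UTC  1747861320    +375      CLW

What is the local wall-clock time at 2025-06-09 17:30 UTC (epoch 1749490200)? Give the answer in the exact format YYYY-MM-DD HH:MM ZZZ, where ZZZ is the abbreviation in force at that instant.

Query: 2025-06-09 17:30 UTC
Rule 5/5 (CLW, +06:15): 2025-05-21 21:02 UTC ≤ query < +∞
17·60 + 30 + 375 = 1425 min
1425 = 0·1440 + 1425; 1425 = 23·60 + 45 → 23:45, same day
→ 2025-06-09 23:45 CLW

2025-06-09 23:45 CLW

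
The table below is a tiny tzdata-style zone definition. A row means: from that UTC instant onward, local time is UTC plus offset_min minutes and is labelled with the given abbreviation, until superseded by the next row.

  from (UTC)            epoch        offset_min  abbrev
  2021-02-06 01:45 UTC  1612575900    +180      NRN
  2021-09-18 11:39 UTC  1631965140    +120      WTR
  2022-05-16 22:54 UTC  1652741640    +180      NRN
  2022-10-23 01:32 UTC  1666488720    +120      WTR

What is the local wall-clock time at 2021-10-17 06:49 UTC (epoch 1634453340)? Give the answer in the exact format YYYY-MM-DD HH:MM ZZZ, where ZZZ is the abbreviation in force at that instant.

Query: 2021-10-17 06:49 UTC
Rule 2/4 (WTR, +02:00): 2021-09-18 11:39 UTC ≤ query < 2022-05-16 22:54 UTC
6·60 + 49 + 120 = 529 min
529 = 0·1440 + 529; 529 = 8·60 + 49 → 08:49, same day
→ 2021-10-17 08:49 WTR

2021-10-17 08:49 WTR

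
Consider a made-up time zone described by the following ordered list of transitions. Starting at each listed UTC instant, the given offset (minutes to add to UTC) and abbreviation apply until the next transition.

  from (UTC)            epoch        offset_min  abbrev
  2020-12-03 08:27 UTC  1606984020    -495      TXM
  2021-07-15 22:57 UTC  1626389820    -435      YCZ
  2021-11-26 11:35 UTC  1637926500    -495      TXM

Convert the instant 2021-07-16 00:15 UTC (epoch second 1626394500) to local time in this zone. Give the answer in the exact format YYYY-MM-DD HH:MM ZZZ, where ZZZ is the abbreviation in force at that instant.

2021-07-15 17:00 YCZ

Query: 2021-07-16 00:15 UTC
Rule 2/3 (YCZ, -07:15): 2021-07-15 22:57 UTC ≤ query < 2021-11-26 11:35 UTC
0·60 + 15 - 435 = -420 min
-420 = -1·1440 + 1020; 1020 = 17·60 + 0 → 17:00, 2021-07-16 - 1 day = 2021-07-15
→ 2021-07-15 17:00 YCZ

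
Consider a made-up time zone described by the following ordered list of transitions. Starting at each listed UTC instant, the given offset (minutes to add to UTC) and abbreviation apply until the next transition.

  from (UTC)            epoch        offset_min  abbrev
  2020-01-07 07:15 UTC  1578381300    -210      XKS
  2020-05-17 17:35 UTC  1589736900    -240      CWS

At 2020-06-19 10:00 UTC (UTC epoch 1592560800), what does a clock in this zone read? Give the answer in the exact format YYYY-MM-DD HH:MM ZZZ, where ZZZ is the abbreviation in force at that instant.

Query: 2020-06-19 10:00 UTC
Rule 2/2 (CWS, -04:00): 2020-05-17 17:35 UTC ≤ query < +∞
10·60 + 0 - 240 = 360 min
360 = 0·1440 + 360; 360 = 6·60 + 0 → 06:00, same day
→ 2020-06-19 06:00 CWS

2020-06-19 06:00 CWS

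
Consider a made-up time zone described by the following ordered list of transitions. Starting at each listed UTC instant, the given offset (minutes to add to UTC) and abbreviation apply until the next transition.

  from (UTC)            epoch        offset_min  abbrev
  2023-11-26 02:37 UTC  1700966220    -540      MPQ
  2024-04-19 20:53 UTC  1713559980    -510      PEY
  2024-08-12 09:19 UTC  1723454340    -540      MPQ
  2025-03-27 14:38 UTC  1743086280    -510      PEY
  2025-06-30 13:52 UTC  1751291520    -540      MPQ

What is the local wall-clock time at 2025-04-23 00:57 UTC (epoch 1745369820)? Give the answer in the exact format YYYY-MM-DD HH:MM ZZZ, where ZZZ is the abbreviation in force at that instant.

Query: 2025-04-23 00:57 UTC
Rule 4/5 (PEY, -08:30): 2025-03-27 14:38 UTC ≤ query < 2025-06-30 13:52 UTC
0·60 + 57 - 510 = -453 min
-453 = -1·1440 + 987; 987 = 16·60 + 27 → 16:27, 2025-04-23 - 1 day = 2025-04-22
→ 2025-04-22 16:27 PEY

2025-04-22 16:27 PEY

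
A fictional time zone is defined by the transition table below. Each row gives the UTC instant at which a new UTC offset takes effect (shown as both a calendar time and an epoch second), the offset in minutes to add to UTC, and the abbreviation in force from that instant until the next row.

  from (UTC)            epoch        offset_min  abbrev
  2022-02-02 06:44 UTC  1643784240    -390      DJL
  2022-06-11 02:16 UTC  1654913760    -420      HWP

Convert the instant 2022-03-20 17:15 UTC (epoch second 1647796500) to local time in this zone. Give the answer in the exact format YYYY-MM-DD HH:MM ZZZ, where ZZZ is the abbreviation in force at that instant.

2022-03-20 10:45 DJL

Query: 2022-03-20 17:15 UTC
Rule 1/2 (DJL, -06:30): 2022-02-02 06:44 UTC ≤ query < 2022-06-11 02:16 UTC
17·60 + 15 - 390 = 645 min
645 = 0·1440 + 645; 645 = 10·60 + 45 → 10:45, same day
→ 2022-03-20 10:45 DJL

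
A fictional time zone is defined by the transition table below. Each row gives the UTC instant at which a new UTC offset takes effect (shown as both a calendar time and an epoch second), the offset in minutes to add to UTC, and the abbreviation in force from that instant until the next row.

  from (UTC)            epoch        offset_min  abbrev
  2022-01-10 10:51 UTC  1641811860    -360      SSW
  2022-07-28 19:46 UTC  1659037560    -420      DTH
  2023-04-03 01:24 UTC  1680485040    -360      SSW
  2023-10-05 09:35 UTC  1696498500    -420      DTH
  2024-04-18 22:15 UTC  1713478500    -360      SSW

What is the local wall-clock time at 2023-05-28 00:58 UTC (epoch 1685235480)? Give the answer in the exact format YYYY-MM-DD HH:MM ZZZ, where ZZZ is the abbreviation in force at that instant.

Query: 2023-05-28 00:58 UTC
Rule 3/5 (SSW, -06:00): 2023-04-03 01:24 UTC ≤ query < 2023-10-05 09:35 UTC
0·60 + 58 - 360 = -302 min
-302 = -1·1440 + 1138; 1138 = 18·60 + 58 → 18:58, 2023-05-28 - 1 day = 2023-05-27
→ 2023-05-27 18:58 SSW

2023-05-27 18:58 SSW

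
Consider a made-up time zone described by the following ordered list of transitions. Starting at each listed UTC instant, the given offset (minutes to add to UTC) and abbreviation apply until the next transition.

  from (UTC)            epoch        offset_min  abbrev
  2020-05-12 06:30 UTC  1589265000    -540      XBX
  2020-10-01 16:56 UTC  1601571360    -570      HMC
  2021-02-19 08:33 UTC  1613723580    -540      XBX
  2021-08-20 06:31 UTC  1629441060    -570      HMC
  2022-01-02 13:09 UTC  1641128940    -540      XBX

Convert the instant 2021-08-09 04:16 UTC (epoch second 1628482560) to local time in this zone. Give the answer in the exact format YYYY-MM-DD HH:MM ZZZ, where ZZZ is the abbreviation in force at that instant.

Query: 2021-08-09 04:16 UTC
Rule 3/5 (XBX, -09:00): 2021-02-19 08:33 UTC ≤ query < 2021-08-20 06:31 UTC
4·60 + 16 - 540 = -284 min
-284 = -1·1440 + 1156; 1156 = 19·60 + 16 → 19:16, 2021-08-09 - 1 day = 2021-08-08
→ 2021-08-08 19:16 XBX

2021-08-08 19:16 XBX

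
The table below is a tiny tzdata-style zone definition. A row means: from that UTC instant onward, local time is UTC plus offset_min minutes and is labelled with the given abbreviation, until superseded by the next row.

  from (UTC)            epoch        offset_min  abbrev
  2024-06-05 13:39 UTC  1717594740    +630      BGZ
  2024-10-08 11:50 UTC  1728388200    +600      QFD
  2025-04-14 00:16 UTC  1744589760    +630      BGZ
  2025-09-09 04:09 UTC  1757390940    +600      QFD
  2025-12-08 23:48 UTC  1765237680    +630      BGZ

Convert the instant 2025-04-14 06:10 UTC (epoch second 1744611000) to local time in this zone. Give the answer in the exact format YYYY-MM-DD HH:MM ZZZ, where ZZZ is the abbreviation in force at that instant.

Query: 2025-04-14 06:10 UTC
Rule 3/5 (BGZ, +10:30): 2025-04-14 00:16 UTC ≤ query < 2025-09-09 04:09 UTC
6·60 + 10 + 630 = 1000 min
1000 = 0·1440 + 1000; 1000 = 16·60 + 40 → 16:40, same day
→ 2025-04-14 16:40 BGZ

2025-04-14 16:40 BGZ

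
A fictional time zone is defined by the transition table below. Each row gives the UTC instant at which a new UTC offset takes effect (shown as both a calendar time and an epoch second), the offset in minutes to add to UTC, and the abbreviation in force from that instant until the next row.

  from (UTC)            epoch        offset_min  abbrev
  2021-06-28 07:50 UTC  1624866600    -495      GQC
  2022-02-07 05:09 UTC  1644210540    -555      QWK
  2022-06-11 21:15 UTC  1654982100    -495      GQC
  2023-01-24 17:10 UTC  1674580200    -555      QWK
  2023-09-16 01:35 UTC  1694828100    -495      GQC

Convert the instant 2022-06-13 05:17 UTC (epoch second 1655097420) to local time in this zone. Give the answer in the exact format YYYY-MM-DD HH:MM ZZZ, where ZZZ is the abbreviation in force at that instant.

2022-06-12 21:02 GQC

Query: 2022-06-13 05:17 UTC
Rule 3/5 (GQC, -08:15): 2022-06-11 21:15 UTC ≤ query < 2023-01-24 17:10 UTC
5·60 + 17 - 495 = -178 min
-178 = -1·1440 + 1262; 1262 = 21·60 + 2 → 21:02, 2022-06-13 - 1 day = 2022-06-12
→ 2022-06-12 21:02 GQC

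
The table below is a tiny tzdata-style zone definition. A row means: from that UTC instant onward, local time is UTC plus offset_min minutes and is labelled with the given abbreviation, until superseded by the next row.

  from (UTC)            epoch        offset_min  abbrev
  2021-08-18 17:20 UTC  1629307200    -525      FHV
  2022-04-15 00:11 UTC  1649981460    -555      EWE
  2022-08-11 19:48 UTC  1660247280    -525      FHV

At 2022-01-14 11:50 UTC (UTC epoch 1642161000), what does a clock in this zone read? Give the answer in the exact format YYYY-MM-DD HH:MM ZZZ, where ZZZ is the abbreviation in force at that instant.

2022-01-14 03:05 FHV

Query: 2022-01-14 11:50 UTC
Rule 1/3 (FHV, -08:45): 2021-08-18 17:20 UTC ≤ query < 2022-04-15 00:11 UTC
11·60 + 50 - 525 = 185 min
185 = 0·1440 + 185; 185 = 3·60 + 5 → 03:05, same day
→ 2022-01-14 03:05 FHV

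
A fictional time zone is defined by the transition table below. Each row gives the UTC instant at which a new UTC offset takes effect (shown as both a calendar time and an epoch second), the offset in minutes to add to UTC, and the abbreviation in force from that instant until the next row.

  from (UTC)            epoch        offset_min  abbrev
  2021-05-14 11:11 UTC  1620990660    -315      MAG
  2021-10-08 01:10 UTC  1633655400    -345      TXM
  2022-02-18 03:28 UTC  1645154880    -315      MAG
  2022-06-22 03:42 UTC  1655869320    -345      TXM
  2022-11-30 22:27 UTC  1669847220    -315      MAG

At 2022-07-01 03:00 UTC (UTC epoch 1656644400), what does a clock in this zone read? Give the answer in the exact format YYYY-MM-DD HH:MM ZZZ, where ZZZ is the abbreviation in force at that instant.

2022-06-30 21:15 TXM

Query: 2022-07-01 03:00 UTC
Rule 4/5 (TXM, -05:45): 2022-06-22 03:42 UTC ≤ query < 2022-11-30 22:27 UTC
3·60 + 0 - 345 = -165 min
-165 = -1·1440 + 1275; 1275 = 21·60 + 15 → 21:15, 2022-07-01 - 1 day = 2022-06-30
→ 2022-06-30 21:15 TXM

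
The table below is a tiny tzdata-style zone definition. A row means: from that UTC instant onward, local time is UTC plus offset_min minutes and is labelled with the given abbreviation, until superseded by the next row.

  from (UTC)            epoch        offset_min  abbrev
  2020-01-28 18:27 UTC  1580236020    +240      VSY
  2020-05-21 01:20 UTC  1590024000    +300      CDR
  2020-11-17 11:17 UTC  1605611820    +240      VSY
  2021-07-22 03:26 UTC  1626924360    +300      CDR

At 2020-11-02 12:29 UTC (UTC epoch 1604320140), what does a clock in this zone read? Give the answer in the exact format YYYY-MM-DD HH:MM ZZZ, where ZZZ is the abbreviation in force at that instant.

Query: 2020-11-02 12:29 UTC
Rule 2/4 (CDR, +05:00): 2020-05-21 01:20 UTC ≤ query < 2020-11-17 11:17 UTC
12·60 + 29 + 300 = 1049 min
1049 = 0·1440 + 1049; 1049 = 17·60 + 29 → 17:29, same day
→ 2020-11-02 17:29 CDR

2020-11-02 17:29 CDR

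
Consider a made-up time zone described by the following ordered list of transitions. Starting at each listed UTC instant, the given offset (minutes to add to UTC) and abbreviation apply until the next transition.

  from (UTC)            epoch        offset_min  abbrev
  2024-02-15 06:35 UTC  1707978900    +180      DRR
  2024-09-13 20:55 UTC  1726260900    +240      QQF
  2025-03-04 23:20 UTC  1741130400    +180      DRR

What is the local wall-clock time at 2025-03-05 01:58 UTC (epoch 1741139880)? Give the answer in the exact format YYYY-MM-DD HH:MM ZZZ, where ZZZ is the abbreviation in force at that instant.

Query: 2025-03-05 01:58 UTC
Rule 3/3 (DRR, +03:00): 2025-03-04 23:20 UTC ≤ query < +∞
1·60 + 58 + 180 = 298 min
298 = 0·1440 + 298; 298 = 4·60 + 58 → 04:58, same day
→ 2025-03-05 04:58 DRR

2025-03-05 04:58 DRR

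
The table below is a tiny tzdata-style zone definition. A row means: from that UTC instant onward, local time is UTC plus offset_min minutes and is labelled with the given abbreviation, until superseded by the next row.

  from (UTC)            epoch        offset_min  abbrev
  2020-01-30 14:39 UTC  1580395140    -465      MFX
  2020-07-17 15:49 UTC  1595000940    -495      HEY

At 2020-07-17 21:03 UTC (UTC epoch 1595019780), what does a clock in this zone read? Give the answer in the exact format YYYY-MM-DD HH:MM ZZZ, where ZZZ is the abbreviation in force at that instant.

Query: 2020-07-17 21:03 UTC
Rule 2/2 (HEY, -08:15): 2020-07-17 15:49 UTC ≤ query < +∞
21·60 + 3 - 495 = 768 min
768 = 0·1440 + 768; 768 = 12·60 + 48 → 12:48, same day
→ 2020-07-17 12:48 HEY

2020-07-17 12:48 HEY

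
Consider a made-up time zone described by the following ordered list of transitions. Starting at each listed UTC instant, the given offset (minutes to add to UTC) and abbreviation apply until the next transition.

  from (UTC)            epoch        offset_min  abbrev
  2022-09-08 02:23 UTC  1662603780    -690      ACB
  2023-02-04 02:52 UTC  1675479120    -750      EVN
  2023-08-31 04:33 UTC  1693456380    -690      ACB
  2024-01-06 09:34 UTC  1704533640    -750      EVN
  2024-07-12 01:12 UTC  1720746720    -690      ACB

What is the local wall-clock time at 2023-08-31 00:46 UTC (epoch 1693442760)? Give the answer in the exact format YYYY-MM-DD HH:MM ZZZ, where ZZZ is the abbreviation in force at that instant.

Query: 2023-08-31 00:46 UTC
Rule 2/5 (EVN, -12:30): 2023-02-04 02:52 UTC ≤ query < 2023-08-31 04:33 UTC
0·60 + 46 - 750 = -704 min
-704 = -1·1440 + 736; 736 = 12·60 + 16 → 12:16, 2023-08-31 - 1 day = 2023-08-30
→ 2023-08-30 12:16 EVN

2023-08-30 12:16 EVN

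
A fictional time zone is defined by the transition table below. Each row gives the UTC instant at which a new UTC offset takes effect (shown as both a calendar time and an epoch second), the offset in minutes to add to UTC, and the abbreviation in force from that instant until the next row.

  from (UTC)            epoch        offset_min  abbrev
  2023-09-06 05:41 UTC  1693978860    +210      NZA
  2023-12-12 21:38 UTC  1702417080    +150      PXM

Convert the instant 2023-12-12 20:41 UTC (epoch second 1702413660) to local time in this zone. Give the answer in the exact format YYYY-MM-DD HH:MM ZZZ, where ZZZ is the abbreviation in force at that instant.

2023-12-13 00:11 NZA

Query: 2023-12-12 20:41 UTC
Rule 1/2 (NZA, +03:30): 2023-09-06 05:41 UTC ≤ query < 2023-12-12 21:38 UTC
20·60 + 41 + 210 = 1451 min
1451 = 1·1440 + 11; 11 = 0·60 + 11 → 00:11, 2023-12-12 + 1 day = 2023-12-13
→ 2023-12-13 00:11 NZA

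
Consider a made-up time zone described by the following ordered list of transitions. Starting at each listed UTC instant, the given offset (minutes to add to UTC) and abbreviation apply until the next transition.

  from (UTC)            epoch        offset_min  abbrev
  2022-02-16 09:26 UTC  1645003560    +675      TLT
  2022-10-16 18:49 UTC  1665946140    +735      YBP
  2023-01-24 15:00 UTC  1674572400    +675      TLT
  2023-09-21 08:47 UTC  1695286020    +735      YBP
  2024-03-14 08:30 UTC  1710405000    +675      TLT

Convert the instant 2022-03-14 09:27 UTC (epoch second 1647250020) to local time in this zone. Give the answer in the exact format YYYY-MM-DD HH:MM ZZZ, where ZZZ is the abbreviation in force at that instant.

2022-03-14 20:42 TLT

Query: 2022-03-14 09:27 UTC
Rule 1/5 (TLT, +11:15): 2022-02-16 09:26 UTC ≤ query < 2022-10-16 18:49 UTC
9·60 + 27 + 675 = 1242 min
1242 = 0·1440 + 1242; 1242 = 20·60 + 42 → 20:42, same day
→ 2022-03-14 20:42 TLT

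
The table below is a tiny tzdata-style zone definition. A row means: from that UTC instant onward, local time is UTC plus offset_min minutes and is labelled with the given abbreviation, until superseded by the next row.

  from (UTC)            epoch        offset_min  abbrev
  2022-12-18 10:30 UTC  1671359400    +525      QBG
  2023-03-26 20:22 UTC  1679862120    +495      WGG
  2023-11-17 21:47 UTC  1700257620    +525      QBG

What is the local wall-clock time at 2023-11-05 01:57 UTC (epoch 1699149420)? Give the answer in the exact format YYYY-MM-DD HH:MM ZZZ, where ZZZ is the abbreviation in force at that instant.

Query: 2023-11-05 01:57 UTC
Rule 2/3 (WGG, +08:15): 2023-03-26 20:22 UTC ≤ query < 2023-11-17 21:47 UTC
1·60 + 57 + 495 = 612 min
612 = 0·1440 + 612; 612 = 10·60 + 12 → 10:12, same day
→ 2023-11-05 10:12 WGG

2023-11-05 10:12 WGG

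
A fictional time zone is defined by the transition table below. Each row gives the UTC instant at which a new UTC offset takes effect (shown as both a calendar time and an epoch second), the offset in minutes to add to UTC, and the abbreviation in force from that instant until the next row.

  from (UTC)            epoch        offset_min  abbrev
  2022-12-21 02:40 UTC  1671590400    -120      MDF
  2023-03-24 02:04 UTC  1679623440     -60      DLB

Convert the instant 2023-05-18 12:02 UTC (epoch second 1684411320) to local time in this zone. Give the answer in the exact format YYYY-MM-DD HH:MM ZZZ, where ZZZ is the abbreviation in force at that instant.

2023-05-18 11:02 DLB

Query: 2023-05-18 12:02 UTC
Rule 2/2 (DLB, -01:00): 2023-03-24 02:04 UTC ≤ query < +∞
12·60 + 2 - 60 = 662 min
662 = 0·1440 + 662; 662 = 11·60 + 2 → 11:02, same day
→ 2023-05-18 11:02 DLB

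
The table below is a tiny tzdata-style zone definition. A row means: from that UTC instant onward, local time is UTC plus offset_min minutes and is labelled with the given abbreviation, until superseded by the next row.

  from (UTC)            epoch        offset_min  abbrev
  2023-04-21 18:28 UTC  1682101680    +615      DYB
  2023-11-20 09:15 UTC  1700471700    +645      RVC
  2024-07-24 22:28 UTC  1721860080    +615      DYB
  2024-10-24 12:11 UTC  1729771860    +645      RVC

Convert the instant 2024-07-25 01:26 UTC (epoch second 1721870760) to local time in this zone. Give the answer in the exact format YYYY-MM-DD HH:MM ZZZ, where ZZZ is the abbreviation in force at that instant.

Query: 2024-07-25 01:26 UTC
Rule 3/4 (DYB, +10:15): 2024-07-24 22:28 UTC ≤ query < 2024-10-24 12:11 UTC
1·60 + 26 + 615 = 701 min
701 = 0·1440 + 701; 701 = 11·60 + 41 → 11:41, same day
→ 2024-07-25 11:41 DYB

2024-07-25 11:41 DYB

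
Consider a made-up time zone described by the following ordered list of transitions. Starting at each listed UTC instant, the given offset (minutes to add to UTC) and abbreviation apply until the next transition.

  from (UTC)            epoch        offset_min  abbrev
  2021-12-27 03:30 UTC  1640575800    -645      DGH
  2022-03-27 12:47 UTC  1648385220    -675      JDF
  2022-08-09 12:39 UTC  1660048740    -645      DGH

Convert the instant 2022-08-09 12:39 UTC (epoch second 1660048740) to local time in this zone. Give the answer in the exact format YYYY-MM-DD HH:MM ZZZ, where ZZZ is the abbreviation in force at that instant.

2022-08-09 01:54 DGH

Query: 2022-08-09 12:39 UTC
Rule 3/3 (DGH, -10:45): 2022-08-09 12:39 UTC ≤ query < +∞
12·60 + 39 - 645 = 114 min
114 = 0·1440 + 114; 114 = 1·60 + 54 → 01:54, same day
→ 2022-08-09 01:54 DGH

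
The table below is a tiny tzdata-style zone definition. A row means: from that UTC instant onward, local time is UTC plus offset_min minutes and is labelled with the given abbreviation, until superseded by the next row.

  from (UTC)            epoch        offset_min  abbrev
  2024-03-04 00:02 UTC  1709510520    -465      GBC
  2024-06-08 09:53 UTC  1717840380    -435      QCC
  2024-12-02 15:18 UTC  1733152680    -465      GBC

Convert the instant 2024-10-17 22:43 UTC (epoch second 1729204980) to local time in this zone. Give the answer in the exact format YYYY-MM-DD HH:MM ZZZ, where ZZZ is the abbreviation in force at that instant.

2024-10-17 15:28 QCC

Query: 2024-10-17 22:43 UTC
Rule 2/3 (QCC, -07:15): 2024-06-08 09:53 UTC ≤ query < 2024-12-02 15:18 UTC
22·60 + 43 - 435 = 928 min
928 = 0·1440 + 928; 928 = 15·60 + 28 → 15:28, same day
→ 2024-10-17 15:28 QCC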